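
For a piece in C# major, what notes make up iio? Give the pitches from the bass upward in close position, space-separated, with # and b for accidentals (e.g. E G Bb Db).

D# F# A

iio is the diminished supertonic triad, borrowed from the parallel minor. In C# major that root is D#.
So the chord is D#-F#-A, a diminished triad.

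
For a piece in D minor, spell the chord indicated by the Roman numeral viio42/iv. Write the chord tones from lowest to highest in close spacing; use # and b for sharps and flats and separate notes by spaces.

viio42/iv is a secondary leading-tone chord. The target iv is G in D minor; the applied chord is rooted a semitone below, on F#.
Building a fully diminished seventh chord on F# gives F#-A-C-Eb.
With the 42 figure the chord is in third inversion; from the bass Eb upward in close position it reads Eb-F#-A-C.

Eb F# A C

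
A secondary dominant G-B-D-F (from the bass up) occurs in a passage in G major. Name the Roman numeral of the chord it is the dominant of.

The chord is a dominant seventh chord on G.
A dominant resolves down a perfect fifth: G → C. In G major, C is scale degree 4, i.e. IV.

IV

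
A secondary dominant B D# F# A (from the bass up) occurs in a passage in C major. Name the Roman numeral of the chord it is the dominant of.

iii

The chord is a dominant seventh chord on B.
A dominant resolves down a perfect fifth: B → E. In C major, E is scale degree 3, i.e. iii.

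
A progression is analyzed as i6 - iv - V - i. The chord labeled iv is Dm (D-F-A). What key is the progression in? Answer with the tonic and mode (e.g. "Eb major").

A minor

iv is given as D-F-A — a minor triad with root D.
Counting down 3 scale steps from D places the tonic on A; a minor triad on degree 4 is diatonic only in minor.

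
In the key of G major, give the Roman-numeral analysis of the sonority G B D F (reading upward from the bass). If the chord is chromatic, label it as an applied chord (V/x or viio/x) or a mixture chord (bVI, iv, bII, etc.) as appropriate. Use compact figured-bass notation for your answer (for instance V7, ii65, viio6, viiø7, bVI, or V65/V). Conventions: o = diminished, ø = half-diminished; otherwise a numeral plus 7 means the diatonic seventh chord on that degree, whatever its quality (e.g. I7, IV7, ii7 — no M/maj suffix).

V7/IV

Stacked in thirds the chord is G-B-D-F: a dominant seventh chord on G.
G is not a diatonic chord root with this quality in G major, but it lies a perfect fifth above C (IV), so the chord functions as an applied dominant of IV.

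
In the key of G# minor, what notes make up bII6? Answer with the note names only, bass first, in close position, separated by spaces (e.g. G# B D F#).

bII6 is the Neapolitan sixth — a major triad on the lowered second degree, here in its customary first inversion. In G# minor that root is A.
So the chord is A-C#-E, a major triad.
With the 6 figure the chord is in first inversion; from the bass C# upward in close position it reads C#-E-A.

C# E A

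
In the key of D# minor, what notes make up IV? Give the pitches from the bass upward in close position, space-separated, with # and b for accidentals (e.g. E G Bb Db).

IV is the major subdominant, borrowed from the parallel major. In D# minor that root is G#.
So the chord is G#-B#-D#, a major triad.

G# B# D#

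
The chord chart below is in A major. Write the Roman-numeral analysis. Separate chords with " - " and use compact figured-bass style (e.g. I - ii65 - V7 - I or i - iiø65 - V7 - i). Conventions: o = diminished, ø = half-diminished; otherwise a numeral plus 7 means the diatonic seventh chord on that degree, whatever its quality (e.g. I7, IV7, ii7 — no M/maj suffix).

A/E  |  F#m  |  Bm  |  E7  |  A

I64 - vi - ii - V7 - I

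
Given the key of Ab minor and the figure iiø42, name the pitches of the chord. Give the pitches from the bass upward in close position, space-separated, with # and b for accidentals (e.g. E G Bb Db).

Ab Bb Db Fb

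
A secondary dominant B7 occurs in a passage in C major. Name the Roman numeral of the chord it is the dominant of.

The chord is a dominant seventh chord on B.
A dominant resolves down a perfect fifth: B → E. In C major, E is scale degree 3, i.e. iii.

iii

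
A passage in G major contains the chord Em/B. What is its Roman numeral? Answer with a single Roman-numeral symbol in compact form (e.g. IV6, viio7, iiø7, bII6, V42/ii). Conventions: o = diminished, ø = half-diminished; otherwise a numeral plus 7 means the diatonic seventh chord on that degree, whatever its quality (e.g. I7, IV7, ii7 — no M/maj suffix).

The pitches E-G-B form a minor triad rooted on E.
E is scale degree 6 in G major, and a minor triad on that degree is written vi.
With B in the bass the chord is in second inversion, so the figured bass is 64.

vi64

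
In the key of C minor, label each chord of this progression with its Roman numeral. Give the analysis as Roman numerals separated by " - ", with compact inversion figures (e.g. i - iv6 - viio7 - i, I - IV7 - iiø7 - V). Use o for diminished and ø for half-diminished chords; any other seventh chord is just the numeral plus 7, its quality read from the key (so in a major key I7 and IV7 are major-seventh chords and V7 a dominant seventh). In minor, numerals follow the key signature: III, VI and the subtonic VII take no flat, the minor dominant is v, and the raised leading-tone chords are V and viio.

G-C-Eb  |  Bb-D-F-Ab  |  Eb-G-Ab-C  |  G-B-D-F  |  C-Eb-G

i64 - VII7 - VI43 - V7 - i

G-C-Eb has root C, degree 1 in C minor, so i64.
Bb-D-F-Ab: dominant seventh chord on Bb = scale degree 7 → VII7.
Eb-G-Ab-C: root Ab is the submediant; major seventh chord there is VI43.
G-B-D-F: root G is the dominant; dominant seventh chord there is V7.
C-Eb-G: root C is the tonic; minor triad there is i.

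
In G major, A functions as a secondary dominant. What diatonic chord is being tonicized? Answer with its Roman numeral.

V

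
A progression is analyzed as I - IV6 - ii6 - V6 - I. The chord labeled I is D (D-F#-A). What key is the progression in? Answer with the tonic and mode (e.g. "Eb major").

D major

I is given as D-F#-A — a major triad with root D.
If D is scale degree 1 and the mode makes that degree carry a major triad, the tonic is D and the mode is major.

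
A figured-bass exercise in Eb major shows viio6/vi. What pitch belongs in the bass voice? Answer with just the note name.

The applied chord viio6/vi is rooted on B: B-D-F.
The figure 6 means first inversion — the third is in the bass.

D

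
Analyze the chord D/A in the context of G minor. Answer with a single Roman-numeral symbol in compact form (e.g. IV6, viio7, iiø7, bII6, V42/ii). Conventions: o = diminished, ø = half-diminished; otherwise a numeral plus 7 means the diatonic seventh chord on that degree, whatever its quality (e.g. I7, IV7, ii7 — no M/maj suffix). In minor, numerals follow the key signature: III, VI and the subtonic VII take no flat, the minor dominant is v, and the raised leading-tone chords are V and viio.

V64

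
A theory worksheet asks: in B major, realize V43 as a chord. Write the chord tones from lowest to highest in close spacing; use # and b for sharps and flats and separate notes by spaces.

C# E F# A#

In B major, the fifth degree is F#, and the diatonic chord built there is a dominant seventh chord.
Stacking thirds from F# gives F#-A#-C#-E.
With the 43 figure the chord is in second inversion; from the bass C# upward in close position it reads C#-E-F#-A#.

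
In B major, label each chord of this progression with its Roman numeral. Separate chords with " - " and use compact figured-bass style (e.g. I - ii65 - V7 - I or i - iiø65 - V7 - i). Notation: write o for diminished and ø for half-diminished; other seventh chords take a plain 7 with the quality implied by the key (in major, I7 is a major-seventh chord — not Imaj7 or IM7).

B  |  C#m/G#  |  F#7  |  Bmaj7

I - ii64 - V7 - I7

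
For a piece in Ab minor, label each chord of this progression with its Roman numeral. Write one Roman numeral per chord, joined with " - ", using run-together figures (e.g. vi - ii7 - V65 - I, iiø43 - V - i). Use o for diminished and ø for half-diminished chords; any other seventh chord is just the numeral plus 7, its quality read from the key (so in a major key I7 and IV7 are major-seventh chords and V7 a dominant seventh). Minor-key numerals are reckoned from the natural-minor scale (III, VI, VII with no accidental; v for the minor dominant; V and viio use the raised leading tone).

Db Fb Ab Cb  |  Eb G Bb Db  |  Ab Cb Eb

Db-Fb-Ab-Cb: root Db is the subdominant; minor seventh chord there is iv7.
Eb-G-Bb-Db has root Eb, degree 5 in Ab minor, so V7.
Ab-Cb-Eb has root Ab, degree 1 in Ab minor, so i.

iv7 - V7 - i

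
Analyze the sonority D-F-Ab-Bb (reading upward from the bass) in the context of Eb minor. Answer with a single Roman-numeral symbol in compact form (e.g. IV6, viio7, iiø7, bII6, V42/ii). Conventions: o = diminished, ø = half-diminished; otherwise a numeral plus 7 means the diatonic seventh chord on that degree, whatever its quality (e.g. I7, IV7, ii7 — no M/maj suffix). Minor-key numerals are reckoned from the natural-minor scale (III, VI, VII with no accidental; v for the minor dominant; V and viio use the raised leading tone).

Stacked in thirds the chord is Bb-D-F-Ab: a dominant seventh chord on Bb.
Bb is scale degree 5 in Eb minor, and a dominant seventh chord on that degree is written V7.
With D in the bass the chord is in first inversion, so the figured bass is 65.

V65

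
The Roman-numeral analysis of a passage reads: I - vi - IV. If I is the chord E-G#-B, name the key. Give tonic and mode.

E major

I is given as E-G#-B — a major triad with root E.
If E is scale degree 1 and the mode makes that degree carry a major triad, the tonic is E and the mode is major.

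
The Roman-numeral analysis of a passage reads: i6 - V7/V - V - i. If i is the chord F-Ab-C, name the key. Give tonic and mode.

F minor

The anchor chord is a minor triad on F, labeled i.
If F is scale degree 1 and the mode makes that degree carry a minor triad, the tonic is F and the mode is minor.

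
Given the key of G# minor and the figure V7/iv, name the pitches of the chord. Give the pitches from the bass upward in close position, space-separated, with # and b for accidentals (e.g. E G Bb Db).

G# B# D# F#

V7/iv is a secondary dominant — the dominant seventh of iv. iv in G# minor is C#, so the applied chord's root is G#, a perfect fifth above.
Building a dominant seventh chord on G# gives G#-B#-D#-F#.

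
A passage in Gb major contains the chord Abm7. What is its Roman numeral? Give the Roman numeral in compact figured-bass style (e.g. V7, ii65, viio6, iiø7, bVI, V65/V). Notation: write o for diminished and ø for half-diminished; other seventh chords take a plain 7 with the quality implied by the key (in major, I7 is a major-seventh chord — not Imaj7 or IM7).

ii7

Stacked in thirds the chord is Ab-Cb-Eb-Gb: a minor seventh chord on Ab.
In Gb major, Ab is the supertonic; the diatonic minor seventh chord there is ii7.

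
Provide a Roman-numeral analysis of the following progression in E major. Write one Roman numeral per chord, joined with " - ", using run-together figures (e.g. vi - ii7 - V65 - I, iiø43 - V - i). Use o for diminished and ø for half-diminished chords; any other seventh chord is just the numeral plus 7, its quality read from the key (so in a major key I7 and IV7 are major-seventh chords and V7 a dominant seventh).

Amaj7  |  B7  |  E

IV7 - V7 - I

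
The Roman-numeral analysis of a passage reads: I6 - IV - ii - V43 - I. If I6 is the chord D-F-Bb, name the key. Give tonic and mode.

Bb major

The anchor chord is a major triad on Bb, labeled I6.
If Bb is scale degree 1 and the mode makes that degree carry a major triad, the tonic is Bb and the mode is major.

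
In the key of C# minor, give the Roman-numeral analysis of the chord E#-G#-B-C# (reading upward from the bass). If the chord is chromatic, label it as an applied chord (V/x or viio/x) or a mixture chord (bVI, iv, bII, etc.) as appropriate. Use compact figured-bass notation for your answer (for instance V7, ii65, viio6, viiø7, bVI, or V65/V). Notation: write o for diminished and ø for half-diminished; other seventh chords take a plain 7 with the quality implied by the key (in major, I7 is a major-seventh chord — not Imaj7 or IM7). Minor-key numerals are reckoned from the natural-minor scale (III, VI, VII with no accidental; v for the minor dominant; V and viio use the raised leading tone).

V65/iv

Stacked in thirds the chord is C#-E#-G#-B: a dominant seventh chord on C#.
C# is not a diatonic chord root with this quality in C# minor, but it lies a perfect fifth above F# (iv), so the chord functions as an applied dominant of iv.
With E# in the bass the chord is in first inversion, so the figured bass is 65.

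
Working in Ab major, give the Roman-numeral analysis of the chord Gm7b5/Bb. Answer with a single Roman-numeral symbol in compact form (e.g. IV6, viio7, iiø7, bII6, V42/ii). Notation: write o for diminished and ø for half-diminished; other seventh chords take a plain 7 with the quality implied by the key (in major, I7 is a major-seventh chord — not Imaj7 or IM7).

viiø65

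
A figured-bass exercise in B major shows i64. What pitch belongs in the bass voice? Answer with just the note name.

F#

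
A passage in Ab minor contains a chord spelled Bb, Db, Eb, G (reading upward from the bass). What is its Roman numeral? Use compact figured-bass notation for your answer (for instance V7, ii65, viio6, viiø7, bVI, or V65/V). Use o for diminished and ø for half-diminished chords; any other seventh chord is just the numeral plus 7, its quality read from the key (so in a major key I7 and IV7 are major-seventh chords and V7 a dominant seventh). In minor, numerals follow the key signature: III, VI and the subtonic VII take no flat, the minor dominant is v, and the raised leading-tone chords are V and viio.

V43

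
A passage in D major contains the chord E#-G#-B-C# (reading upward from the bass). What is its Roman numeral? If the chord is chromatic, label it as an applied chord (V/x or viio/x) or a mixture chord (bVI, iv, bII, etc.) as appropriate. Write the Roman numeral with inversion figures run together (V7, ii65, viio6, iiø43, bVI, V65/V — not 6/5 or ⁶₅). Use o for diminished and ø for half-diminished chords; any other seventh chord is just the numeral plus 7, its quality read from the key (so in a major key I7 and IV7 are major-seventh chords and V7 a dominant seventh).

V65/iii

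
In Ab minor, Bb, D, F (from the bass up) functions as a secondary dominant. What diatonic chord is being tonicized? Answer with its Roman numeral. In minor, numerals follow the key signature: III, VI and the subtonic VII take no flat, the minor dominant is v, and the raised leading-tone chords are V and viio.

V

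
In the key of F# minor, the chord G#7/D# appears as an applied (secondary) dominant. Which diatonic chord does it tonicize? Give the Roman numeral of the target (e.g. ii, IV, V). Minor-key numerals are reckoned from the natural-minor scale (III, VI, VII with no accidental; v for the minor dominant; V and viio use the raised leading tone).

V

The chord is a dominant seventh chord on G#.
A dominant resolves down a perfect fifth: G# → C#. In F# minor, C# is scale degree 5, i.e. V.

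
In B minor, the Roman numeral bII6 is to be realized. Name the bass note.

bII in B minor has root C; the chord is C-E-G.
The figure 6 means first inversion — the third is in the bass.

E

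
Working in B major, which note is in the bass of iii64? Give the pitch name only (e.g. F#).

A#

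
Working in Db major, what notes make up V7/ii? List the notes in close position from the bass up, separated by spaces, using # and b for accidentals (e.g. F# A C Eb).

V7/ii is a secondary dominant — the dominant seventh of ii. ii in Db major is Eb, so the applied chord's root is Bb, a perfect fifth above.
Building a dominant seventh chord on Bb gives Bb-D-F-Ab.

Bb D F Ab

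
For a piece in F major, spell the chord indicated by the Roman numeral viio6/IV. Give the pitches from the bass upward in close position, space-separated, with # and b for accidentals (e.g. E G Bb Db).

The slash marks an applied leading-tone chord: viio of IV. In F major, IV is Bb, so the leading tone to it is A, a half step below.
Building a diminished triad on A gives A-C-Eb.
With the 6 figure the chord is in first inversion; from the bass C upward in close position it reads C-Eb-A.

C Eb A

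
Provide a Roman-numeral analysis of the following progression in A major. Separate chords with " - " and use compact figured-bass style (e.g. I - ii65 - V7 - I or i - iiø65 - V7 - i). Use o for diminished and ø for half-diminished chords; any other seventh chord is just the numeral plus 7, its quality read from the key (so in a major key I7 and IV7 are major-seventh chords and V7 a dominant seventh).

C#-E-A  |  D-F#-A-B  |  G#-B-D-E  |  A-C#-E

I6 - ii65 - V65 - I

C#-E-A has root A, degree 1 in A major, so I6.
D-F#-A-B: minor seventh chord on B = scale degree 2 → ii65.
G#-B-D-E: root E is the dominant; dominant seventh chord there is V65.
A-C#-E: major triad on A = scale degree 1 → I.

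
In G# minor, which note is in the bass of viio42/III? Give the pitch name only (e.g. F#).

G

The applied chord viio42/III is rooted on A#: A#-C#-E-G.
The figure 42 means third inversion — the seventh is in the bass.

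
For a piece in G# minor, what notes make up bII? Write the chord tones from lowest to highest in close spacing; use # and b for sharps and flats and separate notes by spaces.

A C# E

bII is the Neapolitan chord — a major triad on the lowered second degree. In G# minor that root is A.
So the chord is A-C#-E, a major triad.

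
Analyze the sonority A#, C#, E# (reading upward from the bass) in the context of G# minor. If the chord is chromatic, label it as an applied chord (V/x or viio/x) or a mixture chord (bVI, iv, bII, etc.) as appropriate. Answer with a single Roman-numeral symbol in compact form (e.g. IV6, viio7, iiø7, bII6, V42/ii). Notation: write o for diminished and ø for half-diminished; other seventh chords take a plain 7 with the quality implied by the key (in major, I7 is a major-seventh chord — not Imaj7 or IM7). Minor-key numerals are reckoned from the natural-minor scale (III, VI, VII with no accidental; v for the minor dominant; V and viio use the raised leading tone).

Stacked in thirds the chord is A#-C#-E#: a minor triad on A#.
A# is the second degree of G# minor. This is the minor supertonic, borrowed from the parallel major (the Dorian ii).

ii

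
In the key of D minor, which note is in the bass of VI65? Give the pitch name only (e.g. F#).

VI in D minor has root Bb; the chord is Bb-D-F-A.
The figure 65 means first inversion — the third is in the bass.

D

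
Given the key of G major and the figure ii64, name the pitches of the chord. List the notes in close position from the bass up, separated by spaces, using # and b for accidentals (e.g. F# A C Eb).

E A C

The numeral's case and figure indicate a minor triad. In G major its root, the supertonic, is A.
Stacking thirds from A gives A-C-E.
The figured bass 64 indicates second inversion, placing the fifth (E) in the bass: E-A-C.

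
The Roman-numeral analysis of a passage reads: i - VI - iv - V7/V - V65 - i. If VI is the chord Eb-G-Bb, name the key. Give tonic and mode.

G minor

VI is given as Eb-G-Bb — a major triad with root Eb.
If Eb is scale degree 6 and the mode makes that degree carry a major triad, the tonic is G and the mode is minor.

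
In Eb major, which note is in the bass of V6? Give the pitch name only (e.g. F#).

V in Eb major has root Bb; the chord is Bb-D-F.
The figure 6 means first inversion — the third is in the bass.

D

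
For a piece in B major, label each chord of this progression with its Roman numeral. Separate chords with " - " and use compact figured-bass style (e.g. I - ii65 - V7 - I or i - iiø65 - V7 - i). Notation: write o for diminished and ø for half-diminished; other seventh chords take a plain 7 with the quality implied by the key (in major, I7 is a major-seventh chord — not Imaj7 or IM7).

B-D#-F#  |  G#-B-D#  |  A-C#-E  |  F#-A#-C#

I - vi - bVII - V

B-D#-F# has root B, degree 1 in B major, so I.
G#-B-D#: root G# is the submediant; minor triad there is vi.
A-C#-E is non-diatonic — bVII, a mixture chord from B minor.
F#-A#-C#: major triad on F# = scale degree 5 → V.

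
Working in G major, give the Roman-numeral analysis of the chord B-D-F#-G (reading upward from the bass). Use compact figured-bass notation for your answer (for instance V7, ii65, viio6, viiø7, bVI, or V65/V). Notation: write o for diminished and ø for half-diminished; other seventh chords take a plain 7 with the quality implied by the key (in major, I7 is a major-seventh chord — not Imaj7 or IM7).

Stacked in thirds the chord is G-B-D-F#: a major seventh chord on G.
G is scale degree 1 in G major, and a major seventh chord on that degree is written I7.
With B in the bass the chord is in first inversion, so the figured bass is 65.

I65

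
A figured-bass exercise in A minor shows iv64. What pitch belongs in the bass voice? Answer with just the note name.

iv in A minor has root D; the chord is D-F-A.
The figure 64 means second inversion — the fifth is in the bass.

A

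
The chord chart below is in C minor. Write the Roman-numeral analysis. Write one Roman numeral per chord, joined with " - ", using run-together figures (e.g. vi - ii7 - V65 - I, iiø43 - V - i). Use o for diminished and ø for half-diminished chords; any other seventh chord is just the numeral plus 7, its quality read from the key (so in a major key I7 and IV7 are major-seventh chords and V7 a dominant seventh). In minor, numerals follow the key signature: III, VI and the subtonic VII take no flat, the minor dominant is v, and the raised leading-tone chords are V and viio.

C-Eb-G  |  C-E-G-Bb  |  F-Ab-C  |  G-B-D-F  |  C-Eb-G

i - V7/iv - iv - V7 - i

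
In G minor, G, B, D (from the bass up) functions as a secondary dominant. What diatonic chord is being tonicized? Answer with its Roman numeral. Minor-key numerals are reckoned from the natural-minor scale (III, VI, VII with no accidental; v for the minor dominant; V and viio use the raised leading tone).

iv

The chord is a major triad on G.
A dominant resolves down a perfect fifth: G → C. In G minor, C is scale degree 4, i.e. iv.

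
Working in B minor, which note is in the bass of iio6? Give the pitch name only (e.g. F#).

E

iio in B minor has root C#; the chord is C#-E-G.
The figure 6 means first inversion — the third is in the bass.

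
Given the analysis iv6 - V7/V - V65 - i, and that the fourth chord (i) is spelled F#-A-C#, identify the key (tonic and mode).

The chord F#m is a minor triad rooted on F#; its label is i.
If F# is scale degree 1 and the mode makes that degree carry a minor triad, the tonic is F# and the mode is minor.

F# minor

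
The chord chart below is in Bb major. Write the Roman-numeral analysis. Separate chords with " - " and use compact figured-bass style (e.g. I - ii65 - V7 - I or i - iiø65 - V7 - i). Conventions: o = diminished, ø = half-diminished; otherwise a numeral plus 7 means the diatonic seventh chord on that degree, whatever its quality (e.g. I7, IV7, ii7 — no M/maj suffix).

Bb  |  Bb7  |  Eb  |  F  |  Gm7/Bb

I - V7/IV - IV - V - vi65

Bb has root Bb, degree 1 in Bb major, so I.
Bb7: chromatic; Bb is V of IV, so V7/IV.
Eb: major triad on Eb = scale degree 4 → IV.
F: major triad on F = scale degree 5 → V.
Gm7/Bb has root G, degree 6 in Bb major, so vi65.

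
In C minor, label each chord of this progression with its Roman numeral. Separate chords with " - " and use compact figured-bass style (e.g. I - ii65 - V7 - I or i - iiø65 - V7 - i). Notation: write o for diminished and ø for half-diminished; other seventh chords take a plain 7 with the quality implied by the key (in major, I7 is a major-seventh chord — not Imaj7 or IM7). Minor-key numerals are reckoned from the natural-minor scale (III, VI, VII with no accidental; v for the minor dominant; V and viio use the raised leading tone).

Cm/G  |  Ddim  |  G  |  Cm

Cm/G: minor triad on C = scale degree 1 → i64.
Ddim: root D is the supertonic; diminished triad there is iio.
G: major triad on G = scale degree 5 → V.
Cm: minor triad on C = scale degree 1 → i.

i64 - iio - V - i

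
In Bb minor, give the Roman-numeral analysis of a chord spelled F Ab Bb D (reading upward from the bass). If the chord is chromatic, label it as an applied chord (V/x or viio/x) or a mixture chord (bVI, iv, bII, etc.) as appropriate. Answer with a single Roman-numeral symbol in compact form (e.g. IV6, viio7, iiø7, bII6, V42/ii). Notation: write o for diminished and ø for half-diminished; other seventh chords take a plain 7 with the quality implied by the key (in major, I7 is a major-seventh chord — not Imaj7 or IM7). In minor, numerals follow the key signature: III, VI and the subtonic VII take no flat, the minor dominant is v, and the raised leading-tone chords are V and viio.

V43/iv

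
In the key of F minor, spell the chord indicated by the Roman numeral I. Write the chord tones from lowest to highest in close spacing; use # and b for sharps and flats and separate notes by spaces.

Scale degree 1 in F minor is F; here the chord built on it is altered to a major triad. I is the major tonic (Picardy third), borrowed from the parallel major.
So the chord is F-A-C.

F A C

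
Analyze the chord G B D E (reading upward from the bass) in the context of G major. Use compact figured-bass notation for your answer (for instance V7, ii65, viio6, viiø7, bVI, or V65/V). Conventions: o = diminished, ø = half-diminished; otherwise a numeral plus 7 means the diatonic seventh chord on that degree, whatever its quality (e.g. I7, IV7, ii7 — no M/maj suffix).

vi65

Stacked in thirds the chord is E-G-B-D: a minor seventh chord on E.
In G major, E is the submediant; the diatonic minor seventh chord there is vi7.
With G in the bass the chord is in first inversion, so the figured bass is 65.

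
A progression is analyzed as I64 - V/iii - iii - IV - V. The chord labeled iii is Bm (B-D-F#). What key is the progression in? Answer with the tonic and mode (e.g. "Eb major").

G major

The chord Bm is a minor triad rooted on B; its label is iii.
Counting down 2 scale steps from B places the tonic on G; a minor triad on degree 3 is diatonic only in major.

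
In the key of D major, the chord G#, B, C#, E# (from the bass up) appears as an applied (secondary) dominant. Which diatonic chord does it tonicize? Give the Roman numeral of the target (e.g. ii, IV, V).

The chord is a dominant seventh chord on C#.
A dominant resolves down a perfect fifth: C# → F#. In D major, F# is scale degree 3, i.e. iii.

iii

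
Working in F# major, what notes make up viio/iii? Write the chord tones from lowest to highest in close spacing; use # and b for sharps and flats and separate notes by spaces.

G## B# D#

The slash marks an applied leading-tone chord: viio of iii. In F# major, iii is A#, so the leading tone to it is G##, a half step below.
Building a diminished triad on G## gives G##-B#-D#.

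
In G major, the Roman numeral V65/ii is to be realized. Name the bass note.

G#

The applied chord V65/ii is rooted on E: E-G#-B-D.
The figure 65 means first inversion — the third is in the bass.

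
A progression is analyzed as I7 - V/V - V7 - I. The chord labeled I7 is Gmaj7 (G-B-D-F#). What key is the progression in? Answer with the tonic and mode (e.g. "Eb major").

I7 is given as G-B-D-F# — a major seventh chord with root G.
If G is scale degree 1 and the mode makes that degree carry a major seventh chord, the tonic is G and the mode is major.

G major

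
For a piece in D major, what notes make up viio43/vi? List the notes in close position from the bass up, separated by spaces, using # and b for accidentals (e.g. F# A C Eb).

The slash marks an applied leading-tone chord: viio of vi. In D major, vi is B, so the leading tone to it is A#, a half step below.
Building a fully diminished seventh chord on A# gives A#-C#-E-G.
The figured bass 43 indicates second inversion, placing the fifth (E) in the bass: E-G-A#-C#.

E G A# C#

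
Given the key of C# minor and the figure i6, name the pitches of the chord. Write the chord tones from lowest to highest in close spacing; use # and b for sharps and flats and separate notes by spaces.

The numeral's case and figure indicate a minor triad. In C# minor its root, scale degree 1, is C#.
Stacking thirds from C# gives C#-E-G#.
The figured bass 6 indicates first inversion, placing the third (E) in the bass: E-G#-C#.

E G# C#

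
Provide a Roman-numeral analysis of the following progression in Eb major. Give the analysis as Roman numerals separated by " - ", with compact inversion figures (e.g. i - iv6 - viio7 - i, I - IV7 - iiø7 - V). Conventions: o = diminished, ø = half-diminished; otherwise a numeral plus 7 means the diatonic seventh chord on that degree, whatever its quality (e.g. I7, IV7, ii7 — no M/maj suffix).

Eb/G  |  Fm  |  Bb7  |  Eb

I6 - ii - V7 - I

Eb/G has root Eb, degree 1 in Eb major, so I6.
Fm: root F is the supertonic; minor triad there is ii.
Bb7: dominant seventh chord on Bb = scale degree 5 → V7.
Eb: root Eb is the tonic; major triad there is I.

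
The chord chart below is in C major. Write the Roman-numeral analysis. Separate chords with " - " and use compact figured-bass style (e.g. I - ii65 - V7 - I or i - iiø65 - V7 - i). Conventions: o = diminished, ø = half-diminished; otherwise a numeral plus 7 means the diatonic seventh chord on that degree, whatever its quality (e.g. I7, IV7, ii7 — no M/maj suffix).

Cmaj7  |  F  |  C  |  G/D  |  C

Cmaj7 has root C, degree 1 in C major, so I7.
F has root F, degree 4 in C major, so IV.
C: major triad on C = scale degree 1 → I.
G/D: root G is the dominant; major triad there is V64.
C has root C, degree 1 in C major, so I.

I7 - IV - I - V64 - I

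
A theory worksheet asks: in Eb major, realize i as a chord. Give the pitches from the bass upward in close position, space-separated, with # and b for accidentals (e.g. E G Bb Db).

Scale degree 1 in Eb major is Eb; here the chord built on it is altered to a minor triad. i is the minor tonic, borrowed from the parallel minor.
So the chord is Eb-Gb-Bb.

Eb Gb Bb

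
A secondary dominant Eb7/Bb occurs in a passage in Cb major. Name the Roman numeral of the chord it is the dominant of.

The chord is a dominant seventh chord on Eb.
A dominant resolves down a perfect fifth: Eb → Ab. In Cb major, Ab is scale degree 6, i.e. vi.

vi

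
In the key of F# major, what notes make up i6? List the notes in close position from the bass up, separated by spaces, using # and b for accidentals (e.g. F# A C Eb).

A C# F#

Scale degree 1 in F# major is F#; here the chord built on it is altered to a minor triad. i6 is the minor tonic, borrowed from the parallel minor.
So the chord is F#-A-C#.
With the 6 figure the chord is in first inversion; from the bass A upward in close position it reads A-C#-F#.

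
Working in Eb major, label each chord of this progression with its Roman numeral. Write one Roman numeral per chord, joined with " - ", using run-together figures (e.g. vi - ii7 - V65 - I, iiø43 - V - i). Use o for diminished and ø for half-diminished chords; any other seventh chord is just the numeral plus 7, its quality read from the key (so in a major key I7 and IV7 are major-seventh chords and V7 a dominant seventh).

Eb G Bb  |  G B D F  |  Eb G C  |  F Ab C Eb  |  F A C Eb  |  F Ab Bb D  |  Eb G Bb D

I - V7/vi - vi6 - ii7 - V7/V - V43 - I7

Eb-G-Bb: major triad on Eb = scale degree 1 → I.
G-B-D-F: chromatic; G is V of vi, so V7/vi.
Eb-G-C has root C, degree 6 in Eb major, so vi6.
F-Ab-C-Eb has root F, degree 2 in Eb major, so ii7.
F-A-C-Eb is the secondary dominant of V (dominant seventh chord on F): V7/V.
F-Ab-Bb-D: root Bb is the dominant; dominant seventh chord there is V43.
Eb-G-Bb-D: major seventh chord on Eb = scale degree 1 → I7.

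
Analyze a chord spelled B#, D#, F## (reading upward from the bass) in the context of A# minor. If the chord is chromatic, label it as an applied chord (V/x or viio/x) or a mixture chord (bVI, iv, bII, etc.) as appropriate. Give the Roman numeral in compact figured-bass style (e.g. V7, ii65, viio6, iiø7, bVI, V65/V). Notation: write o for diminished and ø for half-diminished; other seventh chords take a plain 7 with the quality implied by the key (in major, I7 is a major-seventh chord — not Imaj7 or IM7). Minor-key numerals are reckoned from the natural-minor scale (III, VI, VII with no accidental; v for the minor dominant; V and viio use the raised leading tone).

ii

Stacked in thirds the chord is B#-D#-F##: a minor triad on B#.
B# is the second degree of A# minor. This is the minor supertonic, borrowed from the parallel major (the Dorian ii).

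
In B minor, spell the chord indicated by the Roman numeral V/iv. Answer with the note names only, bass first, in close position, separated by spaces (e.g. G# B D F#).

B D# F#

V/iv is a secondary dominant — the dominant triad of iv. iv in B minor is E, so the applied chord's root is B, a perfect fifth above.
Building a major triad on B gives B-D#-F#.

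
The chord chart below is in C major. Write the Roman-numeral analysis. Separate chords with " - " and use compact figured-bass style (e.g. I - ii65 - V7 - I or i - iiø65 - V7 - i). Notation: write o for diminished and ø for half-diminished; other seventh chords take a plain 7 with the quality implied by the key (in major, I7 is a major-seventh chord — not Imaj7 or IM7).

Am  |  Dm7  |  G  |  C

vi - ii7 - V - I

Am: root A is the submediant; minor triad there is vi.
Dm7: minor seventh chord on D = scale degree 2 → ii7.
G: root G is the dominant; major triad there is V.
C has root C, degree 1 in C major, so I.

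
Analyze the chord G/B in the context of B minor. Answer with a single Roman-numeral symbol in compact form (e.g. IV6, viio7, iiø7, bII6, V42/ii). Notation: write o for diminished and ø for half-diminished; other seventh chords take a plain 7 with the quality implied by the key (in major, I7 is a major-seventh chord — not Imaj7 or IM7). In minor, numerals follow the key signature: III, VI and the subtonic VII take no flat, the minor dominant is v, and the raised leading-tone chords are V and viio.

VI6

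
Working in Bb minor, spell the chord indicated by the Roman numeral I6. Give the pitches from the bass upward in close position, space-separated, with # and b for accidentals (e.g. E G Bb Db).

Scale degree 1 in Bb minor is Bb; here the chord built on it is altered to a major triad. I6 is the major tonic (Picardy third), borrowed from the parallel major.
So the chord is Bb-D-F, a major triad.
With the 6 figure the chord is in first inversion; from the bass D upward in close position it reads D-F-Bb.

D F Bb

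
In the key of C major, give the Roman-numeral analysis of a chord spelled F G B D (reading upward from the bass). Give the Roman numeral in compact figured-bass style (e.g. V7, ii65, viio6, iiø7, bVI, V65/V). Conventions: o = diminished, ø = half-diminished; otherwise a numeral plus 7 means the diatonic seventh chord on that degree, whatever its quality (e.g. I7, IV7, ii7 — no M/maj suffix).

V42

Stacked in thirds the chord is G-B-D-F: a dominant seventh chord on G.
G is scale degree 5 in C major, and a dominant seventh chord on that degree is written V7.
With F in the bass the chord is in third inversion, so the figured bass is 42.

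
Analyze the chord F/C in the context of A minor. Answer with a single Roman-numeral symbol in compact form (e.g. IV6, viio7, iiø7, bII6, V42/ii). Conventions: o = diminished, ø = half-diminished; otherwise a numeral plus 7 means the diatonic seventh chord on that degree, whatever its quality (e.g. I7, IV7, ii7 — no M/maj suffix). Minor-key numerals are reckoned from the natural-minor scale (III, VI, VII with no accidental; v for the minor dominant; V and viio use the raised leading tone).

The pitches F-A-C form a major triad rooted on F.
In A minor, F is the submediant; the diatonic major triad there is VI.
With C in the bass the chord is in second inversion, so the figured bass is 64.

VI64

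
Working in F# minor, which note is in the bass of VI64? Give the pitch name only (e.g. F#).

VI in F# minor has root D; the chord is D-F#-A.
The figure 64 means second inversion — the fifth is in the bass.

A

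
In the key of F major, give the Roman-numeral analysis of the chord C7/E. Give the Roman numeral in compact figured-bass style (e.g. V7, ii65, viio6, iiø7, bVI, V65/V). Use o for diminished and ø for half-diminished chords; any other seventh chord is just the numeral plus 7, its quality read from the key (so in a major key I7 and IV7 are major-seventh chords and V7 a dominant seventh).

The pitches C-E-G-Bb form a dominant seventh chord rooted on C.
In F major, C is the dominant; the diatonic dominant seventh chord there is V7.
With E in the bass the chord is in first inversion, so the figured bass is 65.

V65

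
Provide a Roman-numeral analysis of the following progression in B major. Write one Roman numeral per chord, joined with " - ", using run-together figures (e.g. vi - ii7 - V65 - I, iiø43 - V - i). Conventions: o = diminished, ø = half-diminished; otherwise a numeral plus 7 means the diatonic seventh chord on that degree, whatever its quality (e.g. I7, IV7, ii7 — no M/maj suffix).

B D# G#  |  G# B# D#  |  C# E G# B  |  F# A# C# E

vi6 - V/ii - ii7 - V7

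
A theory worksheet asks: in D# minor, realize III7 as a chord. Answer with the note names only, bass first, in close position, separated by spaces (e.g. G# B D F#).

In D# minor, scale degree 3 is F#, and the diatonic chord built there is a major seventh chord.
That chord is spelled F#-A#-C#-E#.

F# A# C# E#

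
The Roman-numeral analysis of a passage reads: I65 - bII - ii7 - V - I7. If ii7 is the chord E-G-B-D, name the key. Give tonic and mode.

ii7 is given as E-G-B-D — a minor seventh chord with root E.
If E is scale degree 2 and the mode makes that degree carry a minor seventh chord, the tonic is D and the mode is major.

D major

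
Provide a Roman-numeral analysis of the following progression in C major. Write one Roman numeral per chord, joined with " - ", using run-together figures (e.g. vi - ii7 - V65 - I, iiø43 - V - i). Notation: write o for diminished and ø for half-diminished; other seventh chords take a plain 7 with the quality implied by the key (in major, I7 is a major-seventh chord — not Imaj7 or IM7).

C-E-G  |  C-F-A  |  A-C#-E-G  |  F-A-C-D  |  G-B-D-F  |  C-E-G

I - IV64 - V7/ii - ii65 - V7 - I

C-E-G has root C, degree 1 in C major, so I.
C-F-A: root F is the subdominant; major triad there is IV64.
A-C#-E-G is the secondary dominant of ii (dominant seventh chord on A): V7/ii.
F-A-C-D: root D is the supertonic; minor seventh chord there is ii65.
G-B-D-F has root G, degree 5 in C major, so V7.
C-E-G: major triad on C = scale degree 1 → I.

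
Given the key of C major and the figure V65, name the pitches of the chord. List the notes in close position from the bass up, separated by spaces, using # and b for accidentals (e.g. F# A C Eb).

B D F G

In C major, the dominant is G, and the diatonic chord built there is a dominant seventh chord.
Stacking thirds from G gives G-B-D-F.
With the 65 figure the chord is in first inversion; from the bass B upward in close position it reads B-D-F-G.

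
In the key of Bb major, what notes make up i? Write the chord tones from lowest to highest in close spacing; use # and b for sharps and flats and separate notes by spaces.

i is the minor tonic, borrowed from the parallel minor. In Bb major that root is Bb.
So the chord is Bb-Db-F.

Bb Db F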